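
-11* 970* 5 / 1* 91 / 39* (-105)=13070750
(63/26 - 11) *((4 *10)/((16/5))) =-5575/52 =-107.21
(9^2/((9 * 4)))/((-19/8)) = -18/19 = -0.95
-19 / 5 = -3.80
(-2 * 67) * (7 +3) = -1340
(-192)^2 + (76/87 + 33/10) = 32075311/870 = 36868.17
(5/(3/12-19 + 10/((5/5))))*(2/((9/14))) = -16/9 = -1.78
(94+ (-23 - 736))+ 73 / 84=-55787 / 84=-664.13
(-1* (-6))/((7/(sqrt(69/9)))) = 2.37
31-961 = -930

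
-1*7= -7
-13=-13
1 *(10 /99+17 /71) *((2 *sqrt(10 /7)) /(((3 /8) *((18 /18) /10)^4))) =382880000 *sqrt(70) /147609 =21701.96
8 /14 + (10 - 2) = 60 /7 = 8.57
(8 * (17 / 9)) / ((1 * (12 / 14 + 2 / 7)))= 13.22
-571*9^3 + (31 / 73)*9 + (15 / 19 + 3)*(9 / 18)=-416253.28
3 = 3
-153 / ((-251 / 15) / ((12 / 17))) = 1620 / 251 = 6.45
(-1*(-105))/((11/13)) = 124.09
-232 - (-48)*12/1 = 344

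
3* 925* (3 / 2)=8325 / 2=4162.50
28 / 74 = 14 / 37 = 0.38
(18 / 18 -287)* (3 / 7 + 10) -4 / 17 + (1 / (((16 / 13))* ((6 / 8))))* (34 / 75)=-159703001 / 53550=-2982.32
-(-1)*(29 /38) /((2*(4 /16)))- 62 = -60.47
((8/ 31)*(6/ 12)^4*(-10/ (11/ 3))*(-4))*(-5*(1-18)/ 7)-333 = -789771/ 2387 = -330.86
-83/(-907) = 0.09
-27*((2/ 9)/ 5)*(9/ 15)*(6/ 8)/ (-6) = 9/ 100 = 0.09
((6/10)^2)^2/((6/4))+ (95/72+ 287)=12978263/45000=288.41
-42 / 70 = -3 / 5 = -0.60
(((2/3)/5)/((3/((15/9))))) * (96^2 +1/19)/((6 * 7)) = 25015/1539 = 16.25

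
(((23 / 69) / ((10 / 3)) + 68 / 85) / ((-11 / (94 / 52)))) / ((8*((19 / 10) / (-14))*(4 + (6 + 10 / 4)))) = 0.01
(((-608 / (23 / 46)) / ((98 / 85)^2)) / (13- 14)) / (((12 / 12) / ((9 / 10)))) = 1976760 / 2401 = 823.31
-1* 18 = -18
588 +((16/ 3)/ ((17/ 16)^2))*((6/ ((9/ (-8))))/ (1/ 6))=378724/ 867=436.82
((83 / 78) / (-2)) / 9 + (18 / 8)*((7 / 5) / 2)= 21283 / 14040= 1.52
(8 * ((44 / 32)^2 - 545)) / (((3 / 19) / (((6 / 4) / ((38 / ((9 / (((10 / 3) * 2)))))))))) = -938493 / 640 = -1466.40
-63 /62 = -1.02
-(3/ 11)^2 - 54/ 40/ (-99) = -147/ 2420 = -0.06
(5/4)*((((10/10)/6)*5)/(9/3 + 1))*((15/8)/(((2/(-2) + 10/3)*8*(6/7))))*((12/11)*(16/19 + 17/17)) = 13125/214016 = 0.06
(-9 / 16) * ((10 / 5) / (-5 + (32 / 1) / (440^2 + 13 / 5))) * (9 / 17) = 78409053 / 658227080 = 0.12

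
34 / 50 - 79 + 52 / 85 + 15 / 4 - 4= -132529 / 1700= -77.96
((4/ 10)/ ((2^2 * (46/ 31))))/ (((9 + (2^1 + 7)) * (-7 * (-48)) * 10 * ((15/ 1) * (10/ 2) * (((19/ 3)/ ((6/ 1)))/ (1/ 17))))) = 31/ 37442160000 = 0.00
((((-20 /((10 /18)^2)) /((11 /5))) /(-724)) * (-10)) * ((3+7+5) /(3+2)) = -2430 /1991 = -1.22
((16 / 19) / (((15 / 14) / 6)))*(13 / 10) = 2912 / 475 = 6.13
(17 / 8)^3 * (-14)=-34391 / 256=-134.34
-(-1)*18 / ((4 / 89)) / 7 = 801 / 14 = 57.21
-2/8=-1/4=-0.25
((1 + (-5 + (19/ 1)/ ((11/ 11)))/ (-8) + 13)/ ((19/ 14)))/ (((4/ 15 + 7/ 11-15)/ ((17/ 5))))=-192423/ 88388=-2.18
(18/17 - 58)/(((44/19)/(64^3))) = -109576192/17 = -6445658.35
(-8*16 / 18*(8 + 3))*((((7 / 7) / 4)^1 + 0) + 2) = -176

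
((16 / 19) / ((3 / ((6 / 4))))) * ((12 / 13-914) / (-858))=47480 / 105963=0.45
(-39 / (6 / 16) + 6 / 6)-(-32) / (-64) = -207 / 2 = -103.50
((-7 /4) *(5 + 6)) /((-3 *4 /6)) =77 /8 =9.62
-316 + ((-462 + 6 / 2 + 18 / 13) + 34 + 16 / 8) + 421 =-4116 / 13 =-316.62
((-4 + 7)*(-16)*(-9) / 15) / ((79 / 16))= 2304 / 395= 5.83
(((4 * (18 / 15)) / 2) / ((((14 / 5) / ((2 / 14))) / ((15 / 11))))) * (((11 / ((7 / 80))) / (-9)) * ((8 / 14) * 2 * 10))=-64000 / 2401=-26.66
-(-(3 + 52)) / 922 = 55 / 922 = 0.06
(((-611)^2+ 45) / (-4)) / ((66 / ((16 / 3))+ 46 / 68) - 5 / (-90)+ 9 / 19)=-310107132 / 45119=-6873.09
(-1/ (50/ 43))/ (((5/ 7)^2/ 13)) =-27391/ 1250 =-21.91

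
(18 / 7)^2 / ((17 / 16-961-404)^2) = 82944 / 23335923121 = 0.00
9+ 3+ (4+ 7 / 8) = 135 / 8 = 16.88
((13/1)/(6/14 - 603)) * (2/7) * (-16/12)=52/6327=0.01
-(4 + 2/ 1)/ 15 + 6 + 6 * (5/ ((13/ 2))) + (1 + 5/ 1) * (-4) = -896/ 65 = -13.78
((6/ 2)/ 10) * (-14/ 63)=-1/ 15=-0.07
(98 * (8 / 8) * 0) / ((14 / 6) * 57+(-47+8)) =0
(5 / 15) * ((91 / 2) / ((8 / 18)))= 34.12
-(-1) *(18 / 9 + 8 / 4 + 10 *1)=14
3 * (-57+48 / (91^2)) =-1415907 / 8281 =-170.98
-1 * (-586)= 586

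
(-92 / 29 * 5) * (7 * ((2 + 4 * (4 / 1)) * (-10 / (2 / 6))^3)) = 1564920000 / 29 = 53962758.62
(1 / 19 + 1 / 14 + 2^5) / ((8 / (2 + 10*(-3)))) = -8545 / 76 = -112.43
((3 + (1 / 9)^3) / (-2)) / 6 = -547 / 2187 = -0.25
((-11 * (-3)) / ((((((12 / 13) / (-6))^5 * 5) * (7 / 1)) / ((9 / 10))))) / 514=-110274021 / 5756800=-19.16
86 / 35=2.46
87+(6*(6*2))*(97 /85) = 169.16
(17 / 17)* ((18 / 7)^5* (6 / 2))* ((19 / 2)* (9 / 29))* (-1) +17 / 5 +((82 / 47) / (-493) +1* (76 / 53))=-3521516863037 / 3558630145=-989.57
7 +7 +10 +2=26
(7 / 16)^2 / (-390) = -49 / 99840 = -0.00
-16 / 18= -0.89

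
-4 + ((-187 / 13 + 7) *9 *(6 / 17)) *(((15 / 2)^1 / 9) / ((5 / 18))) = -16436 / 221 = -74.37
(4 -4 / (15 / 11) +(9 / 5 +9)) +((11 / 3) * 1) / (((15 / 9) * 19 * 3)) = 1131 / 95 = 11.91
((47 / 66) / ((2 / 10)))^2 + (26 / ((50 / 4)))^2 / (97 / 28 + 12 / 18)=12966326291 / 944707500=13.73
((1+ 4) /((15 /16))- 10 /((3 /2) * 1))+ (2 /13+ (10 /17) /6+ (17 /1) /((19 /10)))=33029 /4199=7.87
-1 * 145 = -145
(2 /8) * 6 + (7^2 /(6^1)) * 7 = 176 /3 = 58.67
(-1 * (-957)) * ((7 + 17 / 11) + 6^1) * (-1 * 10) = -139200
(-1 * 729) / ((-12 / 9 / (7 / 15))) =5103 / 20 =255.15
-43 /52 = -0.83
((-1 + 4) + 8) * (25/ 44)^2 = 625/ 176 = 3.55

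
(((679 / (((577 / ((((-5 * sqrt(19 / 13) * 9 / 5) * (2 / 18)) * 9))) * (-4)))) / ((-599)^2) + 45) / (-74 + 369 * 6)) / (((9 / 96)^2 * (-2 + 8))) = 21728 * sqrt(247) / 4319642913105 + 128 / 321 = 0.40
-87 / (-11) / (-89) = -87 / 979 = -0.09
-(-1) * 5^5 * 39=121875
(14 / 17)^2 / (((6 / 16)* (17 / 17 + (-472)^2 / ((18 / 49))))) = 4704 / 1577424713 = 0.00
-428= -428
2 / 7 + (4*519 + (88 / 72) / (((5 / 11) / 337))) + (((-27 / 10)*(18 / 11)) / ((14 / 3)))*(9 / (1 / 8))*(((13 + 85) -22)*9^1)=-4320683 / 99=-43643.26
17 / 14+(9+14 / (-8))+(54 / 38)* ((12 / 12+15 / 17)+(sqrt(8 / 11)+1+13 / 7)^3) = 733968* sqrt(22) / 112651+259051197 / 4874716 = 83.70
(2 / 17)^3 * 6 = 48 / 4913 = 0.01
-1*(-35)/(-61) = -0.57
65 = 65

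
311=311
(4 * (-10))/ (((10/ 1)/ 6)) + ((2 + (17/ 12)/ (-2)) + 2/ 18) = -1627/ 72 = -22.60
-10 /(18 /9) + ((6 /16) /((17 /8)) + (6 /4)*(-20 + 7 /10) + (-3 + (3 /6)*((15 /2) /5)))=-3062 /85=-36.02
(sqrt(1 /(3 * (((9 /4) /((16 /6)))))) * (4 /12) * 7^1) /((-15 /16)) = -448 * sqrt(2) /405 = -1.56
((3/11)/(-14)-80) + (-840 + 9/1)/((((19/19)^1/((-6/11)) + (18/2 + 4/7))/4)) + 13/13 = -25454557/50050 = -508.58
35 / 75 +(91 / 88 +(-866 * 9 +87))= -10171259 / 1320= -7705.50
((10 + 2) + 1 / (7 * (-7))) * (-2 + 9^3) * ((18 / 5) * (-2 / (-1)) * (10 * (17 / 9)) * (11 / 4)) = 159604126 / 49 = 3257227.06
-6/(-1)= 6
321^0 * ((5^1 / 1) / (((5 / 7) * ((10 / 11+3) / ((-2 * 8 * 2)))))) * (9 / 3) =-7392 / 43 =-171.91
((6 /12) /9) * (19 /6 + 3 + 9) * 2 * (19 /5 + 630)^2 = 913873051 /1350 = 676943.00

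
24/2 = 12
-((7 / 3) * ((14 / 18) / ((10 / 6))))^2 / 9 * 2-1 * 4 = -77702 / 18225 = -4.26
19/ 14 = 1.36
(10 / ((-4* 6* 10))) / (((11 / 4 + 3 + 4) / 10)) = -5 / 117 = -0.04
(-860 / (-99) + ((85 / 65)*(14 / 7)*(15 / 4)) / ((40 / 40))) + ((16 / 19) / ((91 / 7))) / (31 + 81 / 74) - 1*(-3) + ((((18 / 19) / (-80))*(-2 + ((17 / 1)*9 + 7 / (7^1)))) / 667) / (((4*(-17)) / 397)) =56665412452421 / 2634089386500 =21.51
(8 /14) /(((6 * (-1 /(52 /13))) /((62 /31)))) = -16 /21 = -0.76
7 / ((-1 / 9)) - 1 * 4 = -67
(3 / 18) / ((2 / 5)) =5 / 12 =0.42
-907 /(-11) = 907 /11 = 82.45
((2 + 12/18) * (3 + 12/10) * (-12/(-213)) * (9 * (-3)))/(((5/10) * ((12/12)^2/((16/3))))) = -64512/355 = -181.72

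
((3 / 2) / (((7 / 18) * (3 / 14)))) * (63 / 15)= 378 / 5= 75.60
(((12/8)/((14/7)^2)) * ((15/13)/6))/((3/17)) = 85/208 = 0.41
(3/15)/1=1/5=0.20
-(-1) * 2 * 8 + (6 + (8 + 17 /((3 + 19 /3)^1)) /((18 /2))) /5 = 21947 /1260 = 17.42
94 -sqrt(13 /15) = 94 -sqrt(195) /15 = 93.07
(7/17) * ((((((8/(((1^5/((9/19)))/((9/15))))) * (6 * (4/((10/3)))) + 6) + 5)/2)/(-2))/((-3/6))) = 91007/16150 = 5.64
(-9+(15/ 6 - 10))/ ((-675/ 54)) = 33/ 25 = 1.32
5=5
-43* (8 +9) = -731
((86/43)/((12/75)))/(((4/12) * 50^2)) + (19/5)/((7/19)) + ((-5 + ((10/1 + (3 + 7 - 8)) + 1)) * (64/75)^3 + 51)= 1566344887/23625000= 66.30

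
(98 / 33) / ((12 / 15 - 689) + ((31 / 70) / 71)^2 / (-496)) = -0.00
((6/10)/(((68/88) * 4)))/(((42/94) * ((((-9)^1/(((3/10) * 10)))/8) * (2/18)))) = -6204/595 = -10.43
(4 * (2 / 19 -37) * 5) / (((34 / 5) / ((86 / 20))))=-150715 / 323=-466.61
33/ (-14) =-33/ 14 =-2.36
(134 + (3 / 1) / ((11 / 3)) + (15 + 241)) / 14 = 4299 / 154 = 27.92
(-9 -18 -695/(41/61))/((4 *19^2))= -21751/29602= -0.73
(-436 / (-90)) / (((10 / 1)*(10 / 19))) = 2071 / 2250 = 0.92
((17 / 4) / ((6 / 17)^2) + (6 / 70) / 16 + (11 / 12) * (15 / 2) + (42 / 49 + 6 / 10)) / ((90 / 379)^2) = 548852261 / 729000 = 752.88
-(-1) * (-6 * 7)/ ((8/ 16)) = -84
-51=-51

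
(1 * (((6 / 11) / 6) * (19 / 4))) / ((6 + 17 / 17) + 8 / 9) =171 / 3124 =0.05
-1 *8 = -8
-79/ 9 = -8.78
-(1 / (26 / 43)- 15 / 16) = -0.72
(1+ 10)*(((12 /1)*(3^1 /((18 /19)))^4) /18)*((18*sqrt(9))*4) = 1433531 /9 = 159281.22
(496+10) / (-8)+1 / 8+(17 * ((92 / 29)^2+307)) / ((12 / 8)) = 3530.27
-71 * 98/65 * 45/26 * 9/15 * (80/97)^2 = -75.61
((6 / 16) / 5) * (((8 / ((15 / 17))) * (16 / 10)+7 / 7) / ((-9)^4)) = 1163 / 6561000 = 0.00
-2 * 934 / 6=-934 / 3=-311.33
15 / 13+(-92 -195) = -3716 / 13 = -285.85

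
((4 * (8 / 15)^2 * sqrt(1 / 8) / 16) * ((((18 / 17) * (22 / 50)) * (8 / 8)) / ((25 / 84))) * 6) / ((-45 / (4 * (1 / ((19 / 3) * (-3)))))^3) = 0.00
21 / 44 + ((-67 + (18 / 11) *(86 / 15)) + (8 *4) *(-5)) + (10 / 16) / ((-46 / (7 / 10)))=-8790249 / 40480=-217.15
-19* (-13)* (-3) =-741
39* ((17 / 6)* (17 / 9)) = 208.72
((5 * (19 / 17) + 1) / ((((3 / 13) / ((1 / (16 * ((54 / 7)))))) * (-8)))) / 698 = -637 / 15378336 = -0.00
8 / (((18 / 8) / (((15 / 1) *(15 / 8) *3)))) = 300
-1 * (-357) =357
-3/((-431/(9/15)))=9/2155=0.00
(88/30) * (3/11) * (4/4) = 4/5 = 0.80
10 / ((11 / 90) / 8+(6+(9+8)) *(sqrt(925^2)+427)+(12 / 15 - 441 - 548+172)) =0.00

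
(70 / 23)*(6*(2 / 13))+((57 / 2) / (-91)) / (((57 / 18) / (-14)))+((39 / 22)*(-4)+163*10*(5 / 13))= 2052422 / 3289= 624.03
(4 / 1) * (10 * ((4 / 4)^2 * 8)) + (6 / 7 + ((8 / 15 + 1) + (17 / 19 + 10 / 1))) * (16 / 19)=12553664 / 37905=331.19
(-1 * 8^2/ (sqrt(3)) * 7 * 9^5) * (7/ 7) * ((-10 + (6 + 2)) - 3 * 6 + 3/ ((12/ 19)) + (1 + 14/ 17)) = 2012704848 * sqrt(3)/ 17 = 205065121.02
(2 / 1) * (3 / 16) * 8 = 3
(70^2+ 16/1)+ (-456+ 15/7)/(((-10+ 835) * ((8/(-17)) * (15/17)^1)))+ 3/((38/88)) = 7204210323/1463000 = 4924.27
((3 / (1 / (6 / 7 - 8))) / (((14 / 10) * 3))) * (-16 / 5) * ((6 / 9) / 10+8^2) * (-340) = -52278400 / 147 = -355635.37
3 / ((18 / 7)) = 7 / 6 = 1.17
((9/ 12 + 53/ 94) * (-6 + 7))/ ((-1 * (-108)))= 247/ 20304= 0.01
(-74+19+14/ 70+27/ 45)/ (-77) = 271/ 385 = 0.70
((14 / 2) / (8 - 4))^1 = 7 / 4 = 1.75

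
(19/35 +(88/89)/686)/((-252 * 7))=-9231/29916460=-0.00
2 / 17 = 0.12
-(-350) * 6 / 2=1050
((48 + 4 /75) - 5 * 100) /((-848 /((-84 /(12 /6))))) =-29659 /1325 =-22.38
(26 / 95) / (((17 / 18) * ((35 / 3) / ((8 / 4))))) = 2808 / 56525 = 0.05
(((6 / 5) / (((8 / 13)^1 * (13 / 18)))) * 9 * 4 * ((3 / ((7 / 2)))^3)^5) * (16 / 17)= 3656158440062976 / 403542728345155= 9.06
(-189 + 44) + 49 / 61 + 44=-6112 / 61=-100.20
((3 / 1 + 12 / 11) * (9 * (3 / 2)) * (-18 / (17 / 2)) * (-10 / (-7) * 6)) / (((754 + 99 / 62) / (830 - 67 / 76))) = -1281627708300 / 1165131737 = -1099.99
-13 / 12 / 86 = -13 / 1032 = -0.01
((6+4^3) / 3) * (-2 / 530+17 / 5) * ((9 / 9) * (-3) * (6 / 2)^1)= -37800 / 53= -713.21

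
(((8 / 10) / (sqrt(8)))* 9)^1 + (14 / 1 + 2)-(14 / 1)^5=-537808 + 9* sqrt(2) / 5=-537805.45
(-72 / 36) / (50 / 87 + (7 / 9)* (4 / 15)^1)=-3915 / 1531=-2.56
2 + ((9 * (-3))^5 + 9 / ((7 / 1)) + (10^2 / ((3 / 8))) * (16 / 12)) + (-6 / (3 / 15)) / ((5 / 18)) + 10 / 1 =-903964708 / 63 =-14348646.16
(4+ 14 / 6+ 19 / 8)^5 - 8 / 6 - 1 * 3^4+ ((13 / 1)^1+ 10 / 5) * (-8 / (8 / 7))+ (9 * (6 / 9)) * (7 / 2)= 397453770257 / 7962624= 49914.92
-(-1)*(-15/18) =-5/6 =-0.83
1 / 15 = 0.07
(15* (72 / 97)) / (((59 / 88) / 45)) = 4276800 / 5723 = 747.30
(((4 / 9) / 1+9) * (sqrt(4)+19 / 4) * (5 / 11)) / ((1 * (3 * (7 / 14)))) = 425 / 22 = 19.32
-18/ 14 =-9/ 7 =-1.29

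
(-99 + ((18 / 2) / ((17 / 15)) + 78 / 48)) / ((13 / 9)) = -109467 / 1768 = -61.92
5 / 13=0.38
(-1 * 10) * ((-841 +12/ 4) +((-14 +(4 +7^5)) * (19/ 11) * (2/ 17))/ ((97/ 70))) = -26799580/ 1649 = -16252.02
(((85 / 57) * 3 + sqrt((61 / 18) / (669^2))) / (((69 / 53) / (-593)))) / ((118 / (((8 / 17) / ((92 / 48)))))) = -2514320 / 593009 - 251432 * sqrt(122) / 1064888109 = -4.24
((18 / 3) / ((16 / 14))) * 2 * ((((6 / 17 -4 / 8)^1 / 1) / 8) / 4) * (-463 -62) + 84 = 237909 / 2176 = 109.33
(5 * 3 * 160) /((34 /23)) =27600 /17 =1623.53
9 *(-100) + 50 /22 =-9875 /11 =-897.73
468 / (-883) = -468 / 883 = -0.53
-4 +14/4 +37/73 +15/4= 1097/292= 3.76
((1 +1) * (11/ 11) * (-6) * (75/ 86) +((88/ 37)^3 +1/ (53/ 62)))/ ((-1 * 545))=-480041536/ 62913811915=-0.01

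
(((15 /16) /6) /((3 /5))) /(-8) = -25 /768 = -0.03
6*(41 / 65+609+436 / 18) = 741608 / 195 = 3803.12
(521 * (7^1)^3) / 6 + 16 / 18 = 29784.72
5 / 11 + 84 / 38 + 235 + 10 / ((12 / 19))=317887 / 1254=253.50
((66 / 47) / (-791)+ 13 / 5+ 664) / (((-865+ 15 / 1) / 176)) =-10904133768 / 79001125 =-138.03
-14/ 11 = -1.27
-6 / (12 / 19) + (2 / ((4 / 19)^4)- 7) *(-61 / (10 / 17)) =-26845177 / 256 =-104863.97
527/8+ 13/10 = 67.18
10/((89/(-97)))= -970/89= -10.90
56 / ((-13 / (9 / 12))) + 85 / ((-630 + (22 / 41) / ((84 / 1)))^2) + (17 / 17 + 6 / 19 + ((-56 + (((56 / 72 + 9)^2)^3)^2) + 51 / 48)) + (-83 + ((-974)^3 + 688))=1001893968107728216397655077860577316103 / 1313607547805018914995526512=762704180393.79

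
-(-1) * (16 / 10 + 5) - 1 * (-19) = 128 / 5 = 25.60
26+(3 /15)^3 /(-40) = 129999 /5000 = 26.00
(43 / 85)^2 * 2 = 3698 / 7225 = 0.51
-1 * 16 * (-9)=144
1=1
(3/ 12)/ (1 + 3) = 1/ 16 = 0.06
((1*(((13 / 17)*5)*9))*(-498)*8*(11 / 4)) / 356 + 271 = -1192292 / 1513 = -788.03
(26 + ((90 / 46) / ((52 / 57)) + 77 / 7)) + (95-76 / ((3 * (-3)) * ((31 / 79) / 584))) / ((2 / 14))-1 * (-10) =29593343635 / 333684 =88686.73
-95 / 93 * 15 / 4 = -475 / 124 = -3.83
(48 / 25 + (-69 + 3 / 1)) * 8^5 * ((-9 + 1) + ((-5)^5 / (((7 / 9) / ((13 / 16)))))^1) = 1202517282816 / 175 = 6871527330.38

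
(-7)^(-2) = 1 / 49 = 0.02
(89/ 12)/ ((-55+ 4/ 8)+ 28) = -89/ 318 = -0.28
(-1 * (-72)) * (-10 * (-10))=7200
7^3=343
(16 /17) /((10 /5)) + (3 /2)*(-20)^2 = 10208 /17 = 600.47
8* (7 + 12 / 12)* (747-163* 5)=-4352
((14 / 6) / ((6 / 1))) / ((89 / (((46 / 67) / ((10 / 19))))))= 3059 / 536670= 0.01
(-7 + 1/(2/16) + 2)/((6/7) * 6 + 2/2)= 21/43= 0.49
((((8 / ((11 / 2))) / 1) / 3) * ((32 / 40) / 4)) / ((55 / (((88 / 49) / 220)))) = 32 / 2223375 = 0.00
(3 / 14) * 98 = 21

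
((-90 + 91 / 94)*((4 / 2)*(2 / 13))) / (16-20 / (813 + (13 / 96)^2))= -62707050713 / 36568384216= -1.71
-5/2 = -2.50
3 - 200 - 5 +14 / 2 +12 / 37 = -7203 / 37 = -194.68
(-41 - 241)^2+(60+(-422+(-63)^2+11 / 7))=581928 / 7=83132.57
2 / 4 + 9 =19 / 2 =9.50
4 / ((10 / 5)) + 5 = 7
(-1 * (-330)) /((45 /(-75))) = -550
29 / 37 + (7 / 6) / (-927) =161039 / 205794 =0.78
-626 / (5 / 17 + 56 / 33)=-351186 / 1117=-314.40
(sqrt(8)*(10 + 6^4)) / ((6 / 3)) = 1306*sqrt(2) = 1846.96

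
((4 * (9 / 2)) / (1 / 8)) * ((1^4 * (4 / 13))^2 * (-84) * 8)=-1548288 / 169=-9161.47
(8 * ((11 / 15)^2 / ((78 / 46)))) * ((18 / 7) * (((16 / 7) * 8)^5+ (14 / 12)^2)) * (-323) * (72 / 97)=-3197818090.77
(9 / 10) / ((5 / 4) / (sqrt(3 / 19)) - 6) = -1296 / 6265 - 18 * sqrt(57) / 1253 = -0.32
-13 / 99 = -0.13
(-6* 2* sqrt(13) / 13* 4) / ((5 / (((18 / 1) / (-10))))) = 432* sqrt(13) / 325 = 4.79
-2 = -2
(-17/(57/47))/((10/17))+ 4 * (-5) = -24983/570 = -43.83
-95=-95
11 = 11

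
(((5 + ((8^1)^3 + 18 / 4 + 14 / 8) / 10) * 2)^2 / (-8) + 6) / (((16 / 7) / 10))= -36031303 / 5120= -7037.36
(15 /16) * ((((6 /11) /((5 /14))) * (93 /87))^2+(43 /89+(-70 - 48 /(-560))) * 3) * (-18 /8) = 4399724722527 /10143536480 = 433.75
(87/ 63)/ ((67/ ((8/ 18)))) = 116/ 12663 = 0.01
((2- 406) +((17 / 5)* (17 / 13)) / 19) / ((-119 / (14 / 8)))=5.94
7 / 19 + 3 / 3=26 / 19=1.37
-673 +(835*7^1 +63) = 5235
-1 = -1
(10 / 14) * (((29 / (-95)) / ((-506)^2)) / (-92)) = 29 / 3132856496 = 0.00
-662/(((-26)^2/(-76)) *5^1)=14.89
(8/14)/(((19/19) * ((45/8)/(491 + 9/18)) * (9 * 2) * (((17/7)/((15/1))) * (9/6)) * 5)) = 15728/6885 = 2.28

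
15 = 15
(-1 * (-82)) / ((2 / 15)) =615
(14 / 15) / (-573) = -14 / 8595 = -0.00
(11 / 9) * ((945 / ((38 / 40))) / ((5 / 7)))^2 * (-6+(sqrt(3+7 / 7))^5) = 61630544.04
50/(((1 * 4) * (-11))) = -25/22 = -1.14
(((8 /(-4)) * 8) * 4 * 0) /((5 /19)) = 0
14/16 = 7/8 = 0.88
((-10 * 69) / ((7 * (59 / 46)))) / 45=-2116 / 1239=-1.71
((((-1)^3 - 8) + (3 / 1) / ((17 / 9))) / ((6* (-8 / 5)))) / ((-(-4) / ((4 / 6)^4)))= 35 / 918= 0.04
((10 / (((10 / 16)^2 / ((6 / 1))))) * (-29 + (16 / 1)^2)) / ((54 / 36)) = 116224 / 5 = 23244.80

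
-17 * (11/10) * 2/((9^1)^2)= -0.46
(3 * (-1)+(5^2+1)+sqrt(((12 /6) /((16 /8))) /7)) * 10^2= 100 * sqrt(7) /7+2300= 2337.80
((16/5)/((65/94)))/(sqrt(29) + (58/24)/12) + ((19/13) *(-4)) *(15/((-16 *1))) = 31186944 *sqrt(29)/195163475 + 146671071/26919100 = 6.31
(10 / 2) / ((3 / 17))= 85 / 3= 28.33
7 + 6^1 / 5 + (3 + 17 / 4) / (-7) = 1003 / 140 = 7.16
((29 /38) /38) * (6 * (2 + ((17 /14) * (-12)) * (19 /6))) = -26883 /5054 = -5.32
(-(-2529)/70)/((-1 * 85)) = -2529/5950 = -0.43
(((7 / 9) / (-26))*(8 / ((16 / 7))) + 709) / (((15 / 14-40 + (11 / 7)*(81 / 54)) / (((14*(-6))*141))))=229582.39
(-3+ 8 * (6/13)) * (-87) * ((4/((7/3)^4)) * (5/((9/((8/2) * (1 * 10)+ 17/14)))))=-186.10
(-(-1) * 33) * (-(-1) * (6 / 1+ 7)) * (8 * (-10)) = -34320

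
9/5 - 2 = -1/5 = -0.20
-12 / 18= -2 / 3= -0.67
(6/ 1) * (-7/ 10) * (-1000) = 4200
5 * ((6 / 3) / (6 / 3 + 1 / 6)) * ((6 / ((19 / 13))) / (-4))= -90 / 19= -4.74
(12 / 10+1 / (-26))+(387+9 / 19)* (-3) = -2868311 / 2470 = -1161.26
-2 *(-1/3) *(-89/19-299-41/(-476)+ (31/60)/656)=-27018021349/133489440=-202.40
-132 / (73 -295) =22 / 37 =0.59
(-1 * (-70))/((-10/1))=-7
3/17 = 0.18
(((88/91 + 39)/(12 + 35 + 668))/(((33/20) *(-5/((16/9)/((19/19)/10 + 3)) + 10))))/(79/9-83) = -349152/980100121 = -0.00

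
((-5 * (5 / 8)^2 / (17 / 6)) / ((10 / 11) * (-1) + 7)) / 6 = -1375 / 72896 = -0.02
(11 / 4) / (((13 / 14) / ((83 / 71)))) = 6391 / 1846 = 3.46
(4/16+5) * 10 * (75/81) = 875/18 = 48.61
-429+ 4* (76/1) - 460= -585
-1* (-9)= 9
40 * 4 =160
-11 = -11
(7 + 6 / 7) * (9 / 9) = 55 / 7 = 7.86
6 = 6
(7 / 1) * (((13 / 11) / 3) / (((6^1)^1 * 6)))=91 / 1188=0.08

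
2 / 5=0.40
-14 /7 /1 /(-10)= 1 /5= 0.20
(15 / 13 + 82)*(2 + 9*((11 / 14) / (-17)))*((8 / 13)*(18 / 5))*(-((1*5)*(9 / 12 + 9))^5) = -1223843544714375 / 15232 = -80346871370.43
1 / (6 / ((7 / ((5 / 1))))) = 7 / 30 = 0.23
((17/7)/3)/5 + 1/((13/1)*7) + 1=1601/1365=1.17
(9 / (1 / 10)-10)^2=6400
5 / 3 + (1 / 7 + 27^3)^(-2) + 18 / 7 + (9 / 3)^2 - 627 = -244683223183807 / 398661470004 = -613.76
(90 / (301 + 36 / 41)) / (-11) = -3690 / 136147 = -0.03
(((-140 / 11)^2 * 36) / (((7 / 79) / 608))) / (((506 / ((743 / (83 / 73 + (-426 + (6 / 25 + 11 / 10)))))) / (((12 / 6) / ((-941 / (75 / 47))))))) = 7404274368000000 / 15736625538073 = 470.51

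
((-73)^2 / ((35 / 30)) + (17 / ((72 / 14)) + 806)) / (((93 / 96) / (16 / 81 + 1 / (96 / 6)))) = 456638033 / 316386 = 1443.29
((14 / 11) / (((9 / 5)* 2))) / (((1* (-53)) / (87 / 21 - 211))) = 7240 / 5247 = 1.38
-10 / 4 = -5 / 2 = -2.50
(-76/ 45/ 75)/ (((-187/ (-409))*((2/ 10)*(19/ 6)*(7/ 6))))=-6544/ 98175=-0.07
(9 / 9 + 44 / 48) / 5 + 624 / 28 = 22.67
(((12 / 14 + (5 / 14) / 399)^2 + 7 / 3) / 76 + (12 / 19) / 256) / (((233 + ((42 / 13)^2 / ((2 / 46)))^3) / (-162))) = -17659994517503559 / 35195691719666484062560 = -0.00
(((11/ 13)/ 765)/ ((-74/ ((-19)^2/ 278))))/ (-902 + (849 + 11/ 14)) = 27797/ 74777111370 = 0.00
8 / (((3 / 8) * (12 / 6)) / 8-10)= -256 / 317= -0.81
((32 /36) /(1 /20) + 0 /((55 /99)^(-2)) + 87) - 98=6.78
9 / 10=0.90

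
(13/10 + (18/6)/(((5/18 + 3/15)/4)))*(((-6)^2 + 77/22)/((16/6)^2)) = 8076249/55040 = 146.73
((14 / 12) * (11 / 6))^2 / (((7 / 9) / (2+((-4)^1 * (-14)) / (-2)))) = -11011 / 72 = -152.93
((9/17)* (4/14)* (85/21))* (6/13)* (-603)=-108540/637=-170.39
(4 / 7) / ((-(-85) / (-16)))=-64 / 595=-0.11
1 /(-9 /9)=-1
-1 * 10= -10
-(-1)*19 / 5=19 / 5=3.80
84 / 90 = 14 / 15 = 0.93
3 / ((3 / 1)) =1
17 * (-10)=-170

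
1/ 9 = 0.11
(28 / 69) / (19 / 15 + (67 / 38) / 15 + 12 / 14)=37240 / 205689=0.18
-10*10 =-100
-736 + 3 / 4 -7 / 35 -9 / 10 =-14727 / 20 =-736.35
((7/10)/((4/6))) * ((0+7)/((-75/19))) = -931/500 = -1.86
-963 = -963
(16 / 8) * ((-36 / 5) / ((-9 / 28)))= 224 / 5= 44.80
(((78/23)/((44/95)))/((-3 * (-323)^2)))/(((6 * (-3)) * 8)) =65/400096224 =0.00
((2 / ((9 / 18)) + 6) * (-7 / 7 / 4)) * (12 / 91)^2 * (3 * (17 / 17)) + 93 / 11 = 758253 / 91091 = 8.32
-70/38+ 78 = 1447/19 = 76.16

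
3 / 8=0.38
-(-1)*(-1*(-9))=9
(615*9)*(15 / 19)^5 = 4203140625 / 2476099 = 1697.48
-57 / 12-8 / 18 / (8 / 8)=-187 / 36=-5.19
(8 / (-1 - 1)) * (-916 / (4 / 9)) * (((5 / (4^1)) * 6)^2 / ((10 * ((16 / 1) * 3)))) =30915 / 32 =966.09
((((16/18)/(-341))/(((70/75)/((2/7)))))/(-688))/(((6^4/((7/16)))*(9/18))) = 5/6385091328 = 0.00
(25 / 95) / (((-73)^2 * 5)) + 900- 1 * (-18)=92948419 / 101251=918.00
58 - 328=-270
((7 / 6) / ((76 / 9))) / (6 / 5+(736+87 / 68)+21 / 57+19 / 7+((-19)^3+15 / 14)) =-0.00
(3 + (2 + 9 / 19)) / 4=26 / 19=1.37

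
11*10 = 110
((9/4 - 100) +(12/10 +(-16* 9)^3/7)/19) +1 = -59976867/2660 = -22547.69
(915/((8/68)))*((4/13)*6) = 186660/13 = 14358.46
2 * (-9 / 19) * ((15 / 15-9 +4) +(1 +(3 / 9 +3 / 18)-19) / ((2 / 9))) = 78.39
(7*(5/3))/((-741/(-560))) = 19600/2223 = 8.82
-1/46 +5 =229/46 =4.98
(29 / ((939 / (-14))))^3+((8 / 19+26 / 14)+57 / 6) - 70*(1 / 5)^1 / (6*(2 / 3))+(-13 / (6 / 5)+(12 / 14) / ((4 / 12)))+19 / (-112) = -412596150115 / 1761847848432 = -0.23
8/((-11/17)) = -136/11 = -12.36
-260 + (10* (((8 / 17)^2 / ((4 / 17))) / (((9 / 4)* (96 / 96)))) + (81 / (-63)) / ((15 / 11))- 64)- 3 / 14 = -320.97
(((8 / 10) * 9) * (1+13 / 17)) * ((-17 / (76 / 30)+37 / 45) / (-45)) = 40276 / 24225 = 1.66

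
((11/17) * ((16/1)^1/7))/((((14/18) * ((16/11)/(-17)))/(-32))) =34848/49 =711.18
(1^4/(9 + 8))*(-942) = -942/17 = -55.41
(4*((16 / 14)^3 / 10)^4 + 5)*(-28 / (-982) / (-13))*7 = -0.08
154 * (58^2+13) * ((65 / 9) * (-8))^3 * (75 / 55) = -33238325120000 / 243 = -136783230946.50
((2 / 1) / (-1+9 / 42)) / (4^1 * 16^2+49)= -0.00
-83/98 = -0.85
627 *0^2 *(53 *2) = 0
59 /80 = 0.74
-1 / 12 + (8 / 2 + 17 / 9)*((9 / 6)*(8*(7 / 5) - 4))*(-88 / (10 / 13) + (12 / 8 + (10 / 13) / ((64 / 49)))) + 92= -109996639 / 15600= -7051.07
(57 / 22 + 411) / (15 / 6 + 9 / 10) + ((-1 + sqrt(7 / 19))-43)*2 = 2*sqrt(133) / 19 + 12583 / 374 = 34.86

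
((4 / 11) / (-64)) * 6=-3 / 88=-0.03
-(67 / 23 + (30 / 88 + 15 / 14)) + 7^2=316475 / 7084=44.67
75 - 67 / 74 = 5483 / 74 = 74.09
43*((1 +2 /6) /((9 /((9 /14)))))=86 /21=4.10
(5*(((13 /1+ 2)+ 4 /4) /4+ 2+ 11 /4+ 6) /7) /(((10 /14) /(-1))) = -59 /4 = -14.75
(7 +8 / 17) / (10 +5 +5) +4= 1487 / 340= 4.37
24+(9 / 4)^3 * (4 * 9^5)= 43047105 / 16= 2690444.06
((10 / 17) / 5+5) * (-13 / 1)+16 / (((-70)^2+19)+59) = -2814923 / 42313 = -66.53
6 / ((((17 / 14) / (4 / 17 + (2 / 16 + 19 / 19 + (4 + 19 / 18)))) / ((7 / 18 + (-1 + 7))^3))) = 83604019625 / 10112688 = 8267.24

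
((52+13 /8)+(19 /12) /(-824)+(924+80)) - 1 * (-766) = 18031985 /9888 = 1823.62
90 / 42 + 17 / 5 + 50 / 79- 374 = -367.82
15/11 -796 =-794.64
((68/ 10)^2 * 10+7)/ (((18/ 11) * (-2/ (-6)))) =25817/ 30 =860.57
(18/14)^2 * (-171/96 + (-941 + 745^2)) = 1436181111/1568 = 915931.83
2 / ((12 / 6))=1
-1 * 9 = -9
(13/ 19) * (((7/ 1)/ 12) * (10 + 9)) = 91/ 12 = 7.58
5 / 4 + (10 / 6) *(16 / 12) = 125 / 36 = 3.47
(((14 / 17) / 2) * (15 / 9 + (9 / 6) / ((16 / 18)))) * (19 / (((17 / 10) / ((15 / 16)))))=535325 / 36992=14.47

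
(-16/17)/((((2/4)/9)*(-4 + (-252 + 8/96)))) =3456/52207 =0.07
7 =7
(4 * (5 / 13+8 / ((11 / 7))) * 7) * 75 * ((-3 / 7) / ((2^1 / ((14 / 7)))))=-4927.97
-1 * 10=-10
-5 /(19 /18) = -90 /19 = -4.74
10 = 10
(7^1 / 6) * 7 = 49 / 6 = 8.17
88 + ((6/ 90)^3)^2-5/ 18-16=1633921877/ 22781250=71.72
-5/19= -0.26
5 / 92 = 0.05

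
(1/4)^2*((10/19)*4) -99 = -3757/38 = -98.87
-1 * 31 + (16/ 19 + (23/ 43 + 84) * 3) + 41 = 216053/ 817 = 264.45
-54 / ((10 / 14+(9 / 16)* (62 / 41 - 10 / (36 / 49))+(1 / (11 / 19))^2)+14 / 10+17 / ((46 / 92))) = -300041280 / 179425333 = -1.67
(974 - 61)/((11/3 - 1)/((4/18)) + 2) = 913/14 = 65.21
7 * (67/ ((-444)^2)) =0.00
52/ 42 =26/ 21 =1.24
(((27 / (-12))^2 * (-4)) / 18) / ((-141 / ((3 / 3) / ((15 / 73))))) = 73 / 1880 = 0.04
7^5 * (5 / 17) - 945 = 67970 / 17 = 3998.24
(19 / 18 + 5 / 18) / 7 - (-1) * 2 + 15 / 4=499 / 84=5.94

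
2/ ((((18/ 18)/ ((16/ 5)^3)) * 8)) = 1024/ 125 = 8.19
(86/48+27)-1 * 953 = -924.21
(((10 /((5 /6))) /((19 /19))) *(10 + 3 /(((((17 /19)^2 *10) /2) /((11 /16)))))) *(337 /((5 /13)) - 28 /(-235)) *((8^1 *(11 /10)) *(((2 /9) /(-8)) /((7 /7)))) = -36714682147 /1358300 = -27029.88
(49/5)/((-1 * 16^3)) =-0.00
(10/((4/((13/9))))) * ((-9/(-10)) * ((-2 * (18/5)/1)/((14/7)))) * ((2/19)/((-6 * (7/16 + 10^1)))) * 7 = 2184/15865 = 0.14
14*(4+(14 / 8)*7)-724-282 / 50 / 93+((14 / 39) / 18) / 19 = -5132911711 / 10336950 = -496.56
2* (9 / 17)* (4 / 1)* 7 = 504 / 17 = 29.65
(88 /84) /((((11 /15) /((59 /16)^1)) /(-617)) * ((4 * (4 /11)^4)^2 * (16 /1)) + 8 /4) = 39016531725215 /74485166496769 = 0.52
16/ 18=8/ 9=0.89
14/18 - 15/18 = -1/18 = -0.06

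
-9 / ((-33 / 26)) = 7.09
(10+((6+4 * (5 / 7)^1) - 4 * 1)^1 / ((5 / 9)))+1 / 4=2659 / 140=18.99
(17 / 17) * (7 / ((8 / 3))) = 21 / 8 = 2.62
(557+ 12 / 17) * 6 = 56886 / 17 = 3346.24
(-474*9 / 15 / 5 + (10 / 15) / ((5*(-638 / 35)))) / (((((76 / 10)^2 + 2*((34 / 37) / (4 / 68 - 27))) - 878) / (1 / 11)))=11531998717 / 1829190342276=0.01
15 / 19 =0.79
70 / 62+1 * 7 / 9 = 1.91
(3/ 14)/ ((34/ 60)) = 0.38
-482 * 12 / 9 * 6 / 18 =-214.22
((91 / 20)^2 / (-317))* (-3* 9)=223587 / 126800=1.76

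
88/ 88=1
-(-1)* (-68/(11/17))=-1156/11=-105.09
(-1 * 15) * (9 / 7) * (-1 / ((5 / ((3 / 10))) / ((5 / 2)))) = 81 / 28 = 2.89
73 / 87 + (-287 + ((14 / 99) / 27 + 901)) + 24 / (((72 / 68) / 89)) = 2632.18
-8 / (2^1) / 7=-4 / 7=-0.57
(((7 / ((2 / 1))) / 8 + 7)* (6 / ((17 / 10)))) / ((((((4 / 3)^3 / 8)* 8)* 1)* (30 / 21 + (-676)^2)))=19845 / 818903552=0.00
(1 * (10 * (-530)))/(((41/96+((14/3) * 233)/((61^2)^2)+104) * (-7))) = 7044763900800/971632622863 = 7.25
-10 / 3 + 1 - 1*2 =-13 / 3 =-4.33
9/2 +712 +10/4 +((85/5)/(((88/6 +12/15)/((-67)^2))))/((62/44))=15177169/3596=4220.57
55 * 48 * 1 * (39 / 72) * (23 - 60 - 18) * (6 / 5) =-94380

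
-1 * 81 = -81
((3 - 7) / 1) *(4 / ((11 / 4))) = -64 / 11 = -5.82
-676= -676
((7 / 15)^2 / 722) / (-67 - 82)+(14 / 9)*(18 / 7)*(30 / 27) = 35859317 / 8068350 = 4.44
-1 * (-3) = 3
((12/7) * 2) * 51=1224/7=174.86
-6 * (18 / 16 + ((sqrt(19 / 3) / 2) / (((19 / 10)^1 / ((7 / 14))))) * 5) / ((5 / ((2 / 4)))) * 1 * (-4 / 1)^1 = 27 / 10 + 10 * sqrt(57) / 19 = 6.67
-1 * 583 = -583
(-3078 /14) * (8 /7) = -12312 /49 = -251.27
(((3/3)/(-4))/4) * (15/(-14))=15/224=0.07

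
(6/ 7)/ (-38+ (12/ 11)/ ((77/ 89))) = -363/ 15559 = -0.02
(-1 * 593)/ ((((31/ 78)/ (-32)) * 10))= 740064/ 155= 4774.61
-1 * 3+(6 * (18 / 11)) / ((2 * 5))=-111 / 55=-2.02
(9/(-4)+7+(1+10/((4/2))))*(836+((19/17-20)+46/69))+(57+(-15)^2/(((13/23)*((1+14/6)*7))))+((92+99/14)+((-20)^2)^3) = 1188262413511/18564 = 64008964.31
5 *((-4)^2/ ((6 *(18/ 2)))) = 40/ 27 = 1.48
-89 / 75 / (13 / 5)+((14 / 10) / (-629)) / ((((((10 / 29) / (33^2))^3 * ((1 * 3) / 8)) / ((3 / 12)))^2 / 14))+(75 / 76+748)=-4002460406973513678194710900931 / 291305625000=-13739729217290306969.51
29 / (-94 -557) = -29 / 651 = -0.04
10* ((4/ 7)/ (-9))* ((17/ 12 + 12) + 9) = -2690/ 189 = -14.23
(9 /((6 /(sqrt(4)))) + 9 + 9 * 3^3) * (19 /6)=1615 /2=807.50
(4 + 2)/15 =2/5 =0.40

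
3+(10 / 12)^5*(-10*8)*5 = -76667 / 486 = -157.75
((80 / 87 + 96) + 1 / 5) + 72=73567 / 435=169.12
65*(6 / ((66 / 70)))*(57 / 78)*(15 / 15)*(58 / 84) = 13775 / 66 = 208.71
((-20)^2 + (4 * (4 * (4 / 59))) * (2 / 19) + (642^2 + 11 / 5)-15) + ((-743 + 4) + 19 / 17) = 39239642852 / 95285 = 411813.43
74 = 74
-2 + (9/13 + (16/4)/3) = 1/39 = 0.03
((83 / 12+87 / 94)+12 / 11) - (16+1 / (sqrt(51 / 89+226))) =-43843 / 6204 - sqrt(1794685) / 20165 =-7.13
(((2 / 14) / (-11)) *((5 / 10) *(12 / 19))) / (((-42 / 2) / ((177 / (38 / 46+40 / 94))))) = 0.03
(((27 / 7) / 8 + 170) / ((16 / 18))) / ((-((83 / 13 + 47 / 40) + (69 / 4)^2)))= -5584995 / 8885156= -0.63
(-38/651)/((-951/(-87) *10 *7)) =-551/7222845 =-0.00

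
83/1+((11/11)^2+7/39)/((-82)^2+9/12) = 87072247/1049061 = 83.00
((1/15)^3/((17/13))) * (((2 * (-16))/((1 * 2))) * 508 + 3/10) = -1.84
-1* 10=-10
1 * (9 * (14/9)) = 14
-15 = -15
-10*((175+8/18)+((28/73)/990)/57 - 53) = -504396448/411939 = -1224.44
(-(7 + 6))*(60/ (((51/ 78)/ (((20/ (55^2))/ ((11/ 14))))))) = -227136/ 22627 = -10.04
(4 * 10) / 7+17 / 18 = 839 / 126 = 6.66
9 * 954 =8586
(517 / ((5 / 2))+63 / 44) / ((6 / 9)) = 137433 / 440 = 312.35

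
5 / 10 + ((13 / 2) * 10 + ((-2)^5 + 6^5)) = 15619 / 2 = 7809.50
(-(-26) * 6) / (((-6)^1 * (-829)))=26 / 829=0.03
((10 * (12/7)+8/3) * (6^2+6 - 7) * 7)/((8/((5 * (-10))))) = -91000/3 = -30333.33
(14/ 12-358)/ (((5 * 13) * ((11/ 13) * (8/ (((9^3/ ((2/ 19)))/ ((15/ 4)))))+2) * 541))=-3294999/ 650617420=-0.01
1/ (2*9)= 1/ 18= 0.06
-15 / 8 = -1.88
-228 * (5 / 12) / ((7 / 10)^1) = -950 / 7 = -135.71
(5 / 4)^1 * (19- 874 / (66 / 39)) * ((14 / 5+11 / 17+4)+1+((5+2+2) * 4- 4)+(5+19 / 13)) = -70908912 / 2431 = -29168.62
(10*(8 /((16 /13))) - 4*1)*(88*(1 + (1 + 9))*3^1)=177144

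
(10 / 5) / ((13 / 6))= 12 / 13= 0.92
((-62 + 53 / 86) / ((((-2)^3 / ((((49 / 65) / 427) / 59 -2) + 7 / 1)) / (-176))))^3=-313354879289669728979326592483112 / 1017866864488012040125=-307854484925.48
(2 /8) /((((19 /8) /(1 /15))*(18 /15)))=1 /171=0.01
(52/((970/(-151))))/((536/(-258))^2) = -32666283/17417320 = -1.88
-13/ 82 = -0.16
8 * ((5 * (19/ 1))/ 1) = 760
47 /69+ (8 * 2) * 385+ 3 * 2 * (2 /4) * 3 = 425708 /69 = 6169.68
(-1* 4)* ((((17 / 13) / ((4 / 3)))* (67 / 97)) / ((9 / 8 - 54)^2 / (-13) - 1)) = 3264 / 260251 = 0.01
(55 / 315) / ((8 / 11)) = 121 / 504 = 0.24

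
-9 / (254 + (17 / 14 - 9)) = -14 / 383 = -0.04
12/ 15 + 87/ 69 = 237/ 115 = 2.06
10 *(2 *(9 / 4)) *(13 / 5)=117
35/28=5/4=1.25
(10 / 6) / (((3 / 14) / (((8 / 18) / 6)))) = 140 / 243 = 0.58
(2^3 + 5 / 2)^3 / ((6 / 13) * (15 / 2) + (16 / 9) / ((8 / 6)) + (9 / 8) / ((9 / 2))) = 361179 / 1574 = 229.47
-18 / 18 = -1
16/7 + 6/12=39/14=2.79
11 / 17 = 0.65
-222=-222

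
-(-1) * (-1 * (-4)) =4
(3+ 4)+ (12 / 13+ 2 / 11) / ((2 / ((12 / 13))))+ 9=30692 / 1859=16.51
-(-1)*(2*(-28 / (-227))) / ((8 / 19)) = 133 / 227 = 0.59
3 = 3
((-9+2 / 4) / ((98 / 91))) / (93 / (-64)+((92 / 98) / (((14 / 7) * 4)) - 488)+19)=24752 / 1474973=0.02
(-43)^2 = 1849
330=330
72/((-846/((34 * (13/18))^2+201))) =-260488/3807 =-68.42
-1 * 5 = -5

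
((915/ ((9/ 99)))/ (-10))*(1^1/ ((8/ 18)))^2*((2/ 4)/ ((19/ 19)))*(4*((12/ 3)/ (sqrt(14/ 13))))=-163053*sqrt(182)/ 56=-39280.45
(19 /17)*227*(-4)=-17252 /17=-1014.82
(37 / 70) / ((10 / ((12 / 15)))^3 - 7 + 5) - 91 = -49714517 / 546315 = -91.00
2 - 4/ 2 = 0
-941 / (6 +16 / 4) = -94.10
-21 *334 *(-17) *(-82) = -9777516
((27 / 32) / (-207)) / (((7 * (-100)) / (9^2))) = 243 / 515200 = 0.00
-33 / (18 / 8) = -14.67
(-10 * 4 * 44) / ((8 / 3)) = -660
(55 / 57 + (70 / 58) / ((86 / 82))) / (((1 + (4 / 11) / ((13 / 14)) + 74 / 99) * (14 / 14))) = 64513020 / 65226829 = 0.99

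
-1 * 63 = -63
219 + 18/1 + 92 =329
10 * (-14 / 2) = -70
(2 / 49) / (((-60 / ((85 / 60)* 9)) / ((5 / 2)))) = -17 / 784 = -0.02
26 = 26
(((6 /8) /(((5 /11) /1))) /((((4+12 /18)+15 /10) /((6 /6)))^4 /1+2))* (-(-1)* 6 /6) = 10692 /9383765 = 0.00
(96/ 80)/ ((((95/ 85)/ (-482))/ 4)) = -196656/ 95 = -2070.06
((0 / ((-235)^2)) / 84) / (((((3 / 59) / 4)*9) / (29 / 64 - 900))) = 0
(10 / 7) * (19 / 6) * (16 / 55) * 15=1520 / 77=19.74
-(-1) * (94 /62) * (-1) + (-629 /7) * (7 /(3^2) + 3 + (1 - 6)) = 211528 /1953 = 108.31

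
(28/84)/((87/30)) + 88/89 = 8546/7743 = 1.10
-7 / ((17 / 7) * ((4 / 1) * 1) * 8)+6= 3215 / 544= 5.91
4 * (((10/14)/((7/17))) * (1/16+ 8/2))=5525/196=28.19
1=1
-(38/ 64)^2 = -361/ 1024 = -0.35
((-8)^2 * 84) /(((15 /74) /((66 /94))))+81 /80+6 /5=18623.76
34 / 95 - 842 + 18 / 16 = -638793 / 760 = -840.52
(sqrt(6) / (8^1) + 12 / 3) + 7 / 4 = sqrt(6) / 8 + 23 / 4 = 6.06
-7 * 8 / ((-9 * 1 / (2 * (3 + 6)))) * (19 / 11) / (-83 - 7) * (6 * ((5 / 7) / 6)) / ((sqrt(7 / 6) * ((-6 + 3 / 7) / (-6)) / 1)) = -304 * sqrt(42) / 1287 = -1.53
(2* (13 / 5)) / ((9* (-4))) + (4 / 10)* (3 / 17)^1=-113 / 1530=-0.07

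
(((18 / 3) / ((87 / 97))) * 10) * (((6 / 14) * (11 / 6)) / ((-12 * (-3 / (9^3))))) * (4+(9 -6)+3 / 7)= 11235510 / 1421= 7906.76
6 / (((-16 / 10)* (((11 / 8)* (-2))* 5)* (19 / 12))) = 0.17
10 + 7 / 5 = 57 / 5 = 11.40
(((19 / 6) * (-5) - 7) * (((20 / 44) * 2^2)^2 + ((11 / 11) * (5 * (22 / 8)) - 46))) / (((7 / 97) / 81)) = 5026471227 / 6776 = 741805.08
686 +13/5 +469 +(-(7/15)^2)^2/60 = 3516212401/3037500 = 1157.60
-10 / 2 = -5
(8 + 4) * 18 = 216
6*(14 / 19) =84 / 19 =4.42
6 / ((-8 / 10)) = -15 / 2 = -7.50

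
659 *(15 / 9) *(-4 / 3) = -13180 / 9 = -1464.44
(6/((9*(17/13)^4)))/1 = 57122/250563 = 0.23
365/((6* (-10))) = -73/12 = -6.08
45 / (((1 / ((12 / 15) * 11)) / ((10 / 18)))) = 220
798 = 798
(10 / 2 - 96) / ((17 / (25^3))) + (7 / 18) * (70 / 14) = -25593155 / 306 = -83637.76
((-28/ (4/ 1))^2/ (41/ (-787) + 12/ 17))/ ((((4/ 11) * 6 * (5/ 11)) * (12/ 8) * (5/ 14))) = 555268637/ 3936150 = 141.07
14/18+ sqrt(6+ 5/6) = 7/9+ sqrt(246)/6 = 3.39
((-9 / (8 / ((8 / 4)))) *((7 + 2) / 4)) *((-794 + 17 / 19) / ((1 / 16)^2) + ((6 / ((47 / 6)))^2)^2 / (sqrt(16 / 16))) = 95297197675680 / 92713939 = 1027862.68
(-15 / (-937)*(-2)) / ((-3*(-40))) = -1 / 3748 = -0.00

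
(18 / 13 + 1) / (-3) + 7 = 242 / 39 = 6.21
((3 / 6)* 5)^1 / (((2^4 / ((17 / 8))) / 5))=425 / 256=1.66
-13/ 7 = -1.86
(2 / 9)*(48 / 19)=32 / 57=0.56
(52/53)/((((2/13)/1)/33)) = 11154/53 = 210.45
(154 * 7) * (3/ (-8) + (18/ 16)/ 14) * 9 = -22869/ 8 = -2858.62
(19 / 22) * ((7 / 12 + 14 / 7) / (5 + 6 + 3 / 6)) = 589 / 3036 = 0.19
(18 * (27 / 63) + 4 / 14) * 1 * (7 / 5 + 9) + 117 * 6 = 3926 / 5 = 785.20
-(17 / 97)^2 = -289 / 9409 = -0.03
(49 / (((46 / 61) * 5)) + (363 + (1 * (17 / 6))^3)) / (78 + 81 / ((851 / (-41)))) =366474899 / 68101560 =5.38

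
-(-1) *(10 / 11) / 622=5 / 3421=0.00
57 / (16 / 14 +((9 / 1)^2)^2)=399 / 45935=0.01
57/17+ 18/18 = 74/17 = 4.35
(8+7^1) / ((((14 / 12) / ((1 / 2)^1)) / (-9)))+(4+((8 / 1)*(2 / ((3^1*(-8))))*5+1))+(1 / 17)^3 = -5797319 / 103173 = -56.19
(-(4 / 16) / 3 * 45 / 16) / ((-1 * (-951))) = -0.00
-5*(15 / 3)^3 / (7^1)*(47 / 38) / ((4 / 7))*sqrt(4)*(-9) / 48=88125 / 1216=72.47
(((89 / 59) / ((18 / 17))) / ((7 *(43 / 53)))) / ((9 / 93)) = 2485859 / 958986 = 2.59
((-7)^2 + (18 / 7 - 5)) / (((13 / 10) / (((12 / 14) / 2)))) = 15.35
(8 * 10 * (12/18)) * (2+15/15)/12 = 13.33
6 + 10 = 16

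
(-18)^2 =324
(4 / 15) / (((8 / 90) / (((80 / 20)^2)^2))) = 768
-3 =-3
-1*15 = -15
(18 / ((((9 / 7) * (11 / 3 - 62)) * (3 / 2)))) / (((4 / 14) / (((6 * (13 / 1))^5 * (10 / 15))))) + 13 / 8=-215575685819 / 200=-1077878429.10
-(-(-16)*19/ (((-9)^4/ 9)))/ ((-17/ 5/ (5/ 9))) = 7600/ 111537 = 0.07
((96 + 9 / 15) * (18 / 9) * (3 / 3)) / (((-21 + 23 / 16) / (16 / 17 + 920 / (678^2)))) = -9493312192 / 1019157735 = -9.31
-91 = -91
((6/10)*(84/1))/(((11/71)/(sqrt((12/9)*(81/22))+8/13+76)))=53676*sqrt(66)/605+17820432/715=25644.45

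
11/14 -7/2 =-19/7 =-2.71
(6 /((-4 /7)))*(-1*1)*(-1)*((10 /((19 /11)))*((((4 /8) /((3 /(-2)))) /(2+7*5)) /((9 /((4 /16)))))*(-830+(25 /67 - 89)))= -1974665 /141303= -13.97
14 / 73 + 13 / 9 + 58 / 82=63128 / 26937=2.34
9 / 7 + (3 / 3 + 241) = 1703 / 7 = 243.29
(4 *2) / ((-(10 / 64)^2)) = -8192 / 25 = -327.68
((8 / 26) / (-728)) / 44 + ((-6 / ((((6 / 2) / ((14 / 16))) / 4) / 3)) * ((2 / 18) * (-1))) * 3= 728727 / 104104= 7.00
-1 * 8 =-8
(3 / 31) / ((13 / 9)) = 27 / 403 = 0.07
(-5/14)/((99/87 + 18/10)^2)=-105125/2540664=-0.04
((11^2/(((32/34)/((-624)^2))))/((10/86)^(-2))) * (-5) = -6257394000/1849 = -3384204.43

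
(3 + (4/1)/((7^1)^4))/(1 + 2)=1.00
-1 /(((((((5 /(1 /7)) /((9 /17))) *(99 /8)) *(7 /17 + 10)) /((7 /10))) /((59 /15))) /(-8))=32 /12375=0.00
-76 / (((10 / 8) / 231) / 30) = -421344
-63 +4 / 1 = -59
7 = 7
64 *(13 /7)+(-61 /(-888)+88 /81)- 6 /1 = 19134905 /167832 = 114.01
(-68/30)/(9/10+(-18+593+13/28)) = -952/242073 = -0.00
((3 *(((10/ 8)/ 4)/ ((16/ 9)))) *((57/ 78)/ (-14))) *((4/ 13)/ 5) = -513/ 302848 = -0.00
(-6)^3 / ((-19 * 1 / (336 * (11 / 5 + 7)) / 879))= 2934537984 / 95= 30889873.52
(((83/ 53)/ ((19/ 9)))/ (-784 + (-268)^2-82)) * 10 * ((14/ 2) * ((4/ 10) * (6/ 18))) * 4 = 13944/ 35727353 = 0.00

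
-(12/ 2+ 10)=-16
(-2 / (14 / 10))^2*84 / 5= 240 / 7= 34.29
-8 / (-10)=4 / 5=0.80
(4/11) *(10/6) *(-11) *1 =-20/3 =-6.67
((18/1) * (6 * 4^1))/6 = 72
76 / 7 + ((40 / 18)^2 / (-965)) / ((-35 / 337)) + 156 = 2609248 / 15633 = 166.91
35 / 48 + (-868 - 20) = -42589 / 48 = -887.27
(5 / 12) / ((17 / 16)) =20 / 51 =0.39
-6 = -6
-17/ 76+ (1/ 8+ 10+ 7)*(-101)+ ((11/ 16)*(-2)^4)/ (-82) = -10781253/ 6232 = -1729.98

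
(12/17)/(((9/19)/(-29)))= -2204/51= -43.22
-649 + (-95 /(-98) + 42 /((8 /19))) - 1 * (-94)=-89039 /196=-454.28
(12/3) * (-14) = -56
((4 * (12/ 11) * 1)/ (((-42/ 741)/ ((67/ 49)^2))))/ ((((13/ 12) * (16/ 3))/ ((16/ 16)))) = -4605714/ 184877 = -24.91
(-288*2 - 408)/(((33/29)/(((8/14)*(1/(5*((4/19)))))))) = -180728/385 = -469.42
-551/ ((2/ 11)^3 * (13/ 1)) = -7051.74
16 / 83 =0.19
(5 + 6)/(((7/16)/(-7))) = -176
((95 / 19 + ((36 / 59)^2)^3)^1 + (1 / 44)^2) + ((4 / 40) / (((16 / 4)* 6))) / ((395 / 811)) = 306072612359281337 / 60480558161147850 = 5.06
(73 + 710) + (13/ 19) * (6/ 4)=29793/ 38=784.03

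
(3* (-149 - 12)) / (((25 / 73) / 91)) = -3208569 / 25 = -128342.76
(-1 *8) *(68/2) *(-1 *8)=2176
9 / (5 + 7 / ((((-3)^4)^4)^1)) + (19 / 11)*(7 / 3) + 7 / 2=6024584429 / 645700836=9.33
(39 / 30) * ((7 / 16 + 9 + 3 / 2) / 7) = 65 / 32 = 2.03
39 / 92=0.42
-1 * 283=-283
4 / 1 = 4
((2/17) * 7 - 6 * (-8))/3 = 830/51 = 16.27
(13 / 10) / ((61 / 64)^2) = 26624 / 18605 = 1.43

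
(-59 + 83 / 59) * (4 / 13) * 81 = -1100952 / 767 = -1435.40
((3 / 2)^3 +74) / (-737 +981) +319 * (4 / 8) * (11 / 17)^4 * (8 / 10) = 18492047511 / 815164960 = 22.69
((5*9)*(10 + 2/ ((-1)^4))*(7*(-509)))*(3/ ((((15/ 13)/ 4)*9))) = -2223312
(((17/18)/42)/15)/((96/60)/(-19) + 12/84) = 323/12636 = 0.03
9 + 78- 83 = 4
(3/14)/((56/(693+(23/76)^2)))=12009891/4528384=2.65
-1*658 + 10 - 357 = -1005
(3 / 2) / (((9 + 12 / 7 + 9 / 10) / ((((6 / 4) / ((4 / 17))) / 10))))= 357 / 4336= 0.08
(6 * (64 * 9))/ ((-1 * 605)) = -3456/ 605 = -5.71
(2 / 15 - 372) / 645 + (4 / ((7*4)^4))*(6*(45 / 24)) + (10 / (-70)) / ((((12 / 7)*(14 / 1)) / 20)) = -4136067793 / 5946796800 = -0.70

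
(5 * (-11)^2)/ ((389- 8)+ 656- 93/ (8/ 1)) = 4840/ 8203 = 0.59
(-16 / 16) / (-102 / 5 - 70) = 5 / 452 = 0.01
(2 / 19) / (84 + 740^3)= 1 / 3849628798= 0.00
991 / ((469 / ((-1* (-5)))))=4955 / 469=10.57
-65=-65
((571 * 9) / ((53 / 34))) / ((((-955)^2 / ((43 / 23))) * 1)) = 7513218 / 1111758475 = 0.01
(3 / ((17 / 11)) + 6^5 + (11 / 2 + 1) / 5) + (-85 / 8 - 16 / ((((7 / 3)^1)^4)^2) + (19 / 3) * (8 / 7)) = 91445340911017 / 11760194040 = 7775.84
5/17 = 0.29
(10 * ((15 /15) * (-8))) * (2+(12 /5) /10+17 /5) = -2256 /5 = -451.20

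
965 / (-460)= -193 / 92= -2.10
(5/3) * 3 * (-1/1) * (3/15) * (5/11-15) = 160/11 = 14.55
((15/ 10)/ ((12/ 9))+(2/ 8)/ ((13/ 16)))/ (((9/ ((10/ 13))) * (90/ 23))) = 3427/ 109512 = 0.03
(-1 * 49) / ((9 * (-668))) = 49 / 6012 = 0.01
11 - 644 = -633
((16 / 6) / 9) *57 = 152 / 9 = 16.89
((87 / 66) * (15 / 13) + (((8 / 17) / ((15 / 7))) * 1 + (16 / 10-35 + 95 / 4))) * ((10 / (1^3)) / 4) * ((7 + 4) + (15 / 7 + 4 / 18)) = -264.27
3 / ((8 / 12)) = 9 / 2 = 4.50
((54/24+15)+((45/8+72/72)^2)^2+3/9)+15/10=23905939/12288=1945.47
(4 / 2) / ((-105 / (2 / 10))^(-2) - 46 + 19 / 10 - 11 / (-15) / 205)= -45202500 / 996634193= -0.05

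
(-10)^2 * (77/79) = 7700/79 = 97.47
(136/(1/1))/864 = 17/108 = 0.16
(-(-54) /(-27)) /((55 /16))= -32 /55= -0.58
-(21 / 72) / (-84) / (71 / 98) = 49 / 10224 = 0.00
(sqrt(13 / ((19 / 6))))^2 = 78 / 19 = 4.11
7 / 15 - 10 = -143 / 15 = -9.53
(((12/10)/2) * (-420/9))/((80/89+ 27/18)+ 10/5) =-4984/783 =-6.37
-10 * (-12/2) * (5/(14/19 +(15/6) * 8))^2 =135375/38809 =3.49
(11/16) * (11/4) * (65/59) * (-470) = -1848275/1888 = -978.96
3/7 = 0.43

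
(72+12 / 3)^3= 438976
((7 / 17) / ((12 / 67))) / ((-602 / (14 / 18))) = -0.00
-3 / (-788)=3 / 788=0.00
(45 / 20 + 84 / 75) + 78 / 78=437 / 100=4.37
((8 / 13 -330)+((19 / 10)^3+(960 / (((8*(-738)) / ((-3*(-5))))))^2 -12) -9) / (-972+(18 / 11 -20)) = 81147718003 / 238066582000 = 0.34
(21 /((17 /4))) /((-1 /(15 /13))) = -1260 /221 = -5.70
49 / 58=0.84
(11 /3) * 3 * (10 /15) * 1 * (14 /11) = 28 /3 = 9.33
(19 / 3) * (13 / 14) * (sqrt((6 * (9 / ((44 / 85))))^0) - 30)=-7163 / 42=-170.55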